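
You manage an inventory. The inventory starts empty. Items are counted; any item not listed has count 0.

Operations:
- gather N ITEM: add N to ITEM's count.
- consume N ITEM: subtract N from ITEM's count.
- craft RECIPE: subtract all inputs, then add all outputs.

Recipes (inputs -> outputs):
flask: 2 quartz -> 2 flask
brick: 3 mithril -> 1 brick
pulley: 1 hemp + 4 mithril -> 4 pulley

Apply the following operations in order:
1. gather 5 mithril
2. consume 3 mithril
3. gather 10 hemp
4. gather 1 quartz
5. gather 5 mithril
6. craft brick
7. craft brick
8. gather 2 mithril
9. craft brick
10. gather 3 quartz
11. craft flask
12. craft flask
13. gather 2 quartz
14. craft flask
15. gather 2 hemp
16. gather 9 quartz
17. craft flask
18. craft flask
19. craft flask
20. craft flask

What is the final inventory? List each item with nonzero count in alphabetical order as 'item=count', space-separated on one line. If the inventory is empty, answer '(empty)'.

After 1 (gather 5 mithril): mithril=5
After 2 (consume 3 mithril): mithril=2
After 3 (gather 10 hemp): hemp=10 mithril=2
After 4 (gather 1 quartz): hemp=10 mithril=2 quartz=1
After 5 (gather 5 mithril): hemp=10 mithril=7 quartz=1
After 6 (craft brick): brick=1 hemp=10 mithril=4 quartz=1
After 7 (craft brick): brick=2 hemp=10 mithril=1 quartz=1
After 8 (gather 2 mithril): brick=2 hemp=10 mithril=3 quartz=1
After 9 (craft brick): brick=3 hemp=10 quartz=1
After 10 (gather 3 quartz): brick=3 hemp=10 quartz=4
After 11 (craft flask): brick=3 flask=2 hemp=10 quartz=2
After 12 (craft flask): brick=3 flask=4 hemp=10
After 13 (gather 2 quartz): brick=3 flask=4 hemp=10 quartz=2
After 14 (craft flask): brick=3 flask=6 hemp=10
After 15 (gather 2 hemp): brick=3 flask=6 hemp=12
After 16 (gather 9 quartz): brick=3 flask=6 hemp=12 quartz=9
After 17 (craft flask): brick=3 flask=8 hemp=12 quartz=7
After 18 (craft flask): brick=3 flask=10 hemp=12 quartz=5
After 19 (craft flask): brick=3 flask=12 hemp=12 quartz=3
After 20 (craft flask): brick=3 flask=14 hemp=12 quartz=1

Answer: brick=3 flask=14 hemp=12 quartz=1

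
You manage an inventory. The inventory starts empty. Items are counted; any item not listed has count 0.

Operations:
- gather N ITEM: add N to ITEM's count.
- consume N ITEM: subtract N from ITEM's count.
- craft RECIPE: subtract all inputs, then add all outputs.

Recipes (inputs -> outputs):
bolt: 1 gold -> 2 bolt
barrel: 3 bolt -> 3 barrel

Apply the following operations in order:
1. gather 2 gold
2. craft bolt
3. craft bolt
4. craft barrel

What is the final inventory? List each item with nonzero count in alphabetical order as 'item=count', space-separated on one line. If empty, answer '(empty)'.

After 1 (gather 2 gold): gold=2
After 2 (craft bolt): bolt=2 gold=1
After 3 (craft bolt): bolt=4
After 4 (craft barrel): barrel=3 bolt=1

Answer: barrel=3 bolt=1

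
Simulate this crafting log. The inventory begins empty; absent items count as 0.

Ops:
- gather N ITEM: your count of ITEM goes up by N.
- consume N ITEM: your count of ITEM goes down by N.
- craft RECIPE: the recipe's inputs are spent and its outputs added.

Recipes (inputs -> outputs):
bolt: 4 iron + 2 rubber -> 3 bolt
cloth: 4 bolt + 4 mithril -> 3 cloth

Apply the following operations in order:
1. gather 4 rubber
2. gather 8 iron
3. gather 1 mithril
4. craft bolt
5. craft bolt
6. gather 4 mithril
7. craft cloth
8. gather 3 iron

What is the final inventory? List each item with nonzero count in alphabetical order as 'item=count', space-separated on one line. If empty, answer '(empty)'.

After 1 (gather 4 rubber): rubber=4
After 2 (gather 8 iron): iron=8 rubber=4
After 3 (gather 1 mithril): iron=8 mithril=1 rubber=4
After 4 (craft bolt): bolt=3 iron=4 mithril=1 rubber=2
After 5 (craft bolt): bolt=6 mithril=1
After 6 (gather 4 mithril): bolt=6 mithril=5
After 7 (craft cloth): bolt=2 cloth=3 mithril=1
After 8 (gather 3 iron): bolt=2 cloth=3 iron=3 mithril=1

Answer: bolt=2 cloth=3 iron=3 mithril=1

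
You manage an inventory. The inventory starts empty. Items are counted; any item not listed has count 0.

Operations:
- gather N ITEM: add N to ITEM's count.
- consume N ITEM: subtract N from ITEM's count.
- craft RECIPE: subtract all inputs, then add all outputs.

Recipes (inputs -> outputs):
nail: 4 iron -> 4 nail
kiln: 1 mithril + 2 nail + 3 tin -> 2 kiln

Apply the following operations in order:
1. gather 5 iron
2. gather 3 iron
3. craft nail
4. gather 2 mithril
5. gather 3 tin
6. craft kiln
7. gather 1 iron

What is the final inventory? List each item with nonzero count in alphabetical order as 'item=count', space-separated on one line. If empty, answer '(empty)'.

Answer: iron=5 kiln=2 mithril=1 nail=2

Derivation:
After 1 (gather 5 iron): iron=5
After 2 (gather 3 iron): iron=8
After 3 (craft nail): iron=4 nail=4
After 4 (gather 2 mithril): iron=4 mithril=2 nail=4
After 5 (gather 3 tin): iron=4 mithril=2 nail=4 tin=3
After 6 (craft kiln): iron=4 kiln=2 mithril=1 nail=2
After 7 (gather 1 iron): iron=5 kiln=2 mithril=1 nail=2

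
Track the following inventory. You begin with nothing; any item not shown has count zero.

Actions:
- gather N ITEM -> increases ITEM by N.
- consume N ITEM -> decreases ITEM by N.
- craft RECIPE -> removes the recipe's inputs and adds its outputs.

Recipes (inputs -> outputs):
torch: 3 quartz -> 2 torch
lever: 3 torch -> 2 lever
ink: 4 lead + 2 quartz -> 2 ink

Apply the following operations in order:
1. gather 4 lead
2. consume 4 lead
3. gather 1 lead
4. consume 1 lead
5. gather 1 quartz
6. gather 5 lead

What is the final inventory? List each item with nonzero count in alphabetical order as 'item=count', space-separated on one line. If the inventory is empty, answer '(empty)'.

Answer: lead=5 quartz=1

Derivation:
After 1 (gather 4 lead): lead=4
After 2 (consume 4 lead): (empty)
After 3 (gather 1 lead): lead=1
After 4 (consume 1 lead): (empty)
After 5 (gather 1 quartz): quartz=1
After 6 (gather 5 lead): lead=5 quartz=1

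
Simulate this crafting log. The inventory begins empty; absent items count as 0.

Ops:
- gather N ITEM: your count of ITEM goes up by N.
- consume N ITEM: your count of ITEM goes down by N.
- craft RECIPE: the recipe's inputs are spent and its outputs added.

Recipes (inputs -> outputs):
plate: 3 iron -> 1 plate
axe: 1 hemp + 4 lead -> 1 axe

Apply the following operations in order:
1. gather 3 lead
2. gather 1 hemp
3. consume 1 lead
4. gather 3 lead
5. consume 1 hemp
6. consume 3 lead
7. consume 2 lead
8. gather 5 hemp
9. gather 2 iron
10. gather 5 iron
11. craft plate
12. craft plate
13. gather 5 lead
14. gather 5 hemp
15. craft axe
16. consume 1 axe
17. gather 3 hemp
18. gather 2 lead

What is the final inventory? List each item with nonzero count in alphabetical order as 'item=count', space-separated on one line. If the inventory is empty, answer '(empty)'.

Answer: hemp=12 iron=1 lead=3 plate=2

Derivation:
After 1 (gather 3 lead): lead=3
After 2 (gather 1 hemp): hemp=1 lead=3
After 3 (consume 1 lead): hemp=1 lead=2
After 4 (gather 3 lead): hemp=1 lead=5
After 5 (consume 1 hemp): lead=5
After 6 (consume 3 lead): lead=2
After 7 (consume 2 lead): (empty)
After 8 (gather 5 hemp): hemp=5
After 9 (gather 2 iron): hemp=5 iron=2
After 10 (gather 5 iron): hemp=5 iron=7
After 11 (craft plate): hemp=5 iron=4 plate=1
After 12 (craft plate): hemp=5 iron=1 plate=2
After 13 (gather 5 lead): hemp=5 iron=1 lead=5 plate=2
After 14 (gather 5 hemp): hemp=10 iron=1 lead=5 plate=2
After 15 (craft axe): axe=1 hemp=9 iron=1 lead=1 plate=2
After 16 (consume 1 axe): hemp=9 iron=1 lead=1 plate=2
After 17 (gather 3 hemp): hemp=12 iron=1 lead=1 plate=2
After 18 (gather 2 lead): hemp=12 iron=1 lead=3 plate=2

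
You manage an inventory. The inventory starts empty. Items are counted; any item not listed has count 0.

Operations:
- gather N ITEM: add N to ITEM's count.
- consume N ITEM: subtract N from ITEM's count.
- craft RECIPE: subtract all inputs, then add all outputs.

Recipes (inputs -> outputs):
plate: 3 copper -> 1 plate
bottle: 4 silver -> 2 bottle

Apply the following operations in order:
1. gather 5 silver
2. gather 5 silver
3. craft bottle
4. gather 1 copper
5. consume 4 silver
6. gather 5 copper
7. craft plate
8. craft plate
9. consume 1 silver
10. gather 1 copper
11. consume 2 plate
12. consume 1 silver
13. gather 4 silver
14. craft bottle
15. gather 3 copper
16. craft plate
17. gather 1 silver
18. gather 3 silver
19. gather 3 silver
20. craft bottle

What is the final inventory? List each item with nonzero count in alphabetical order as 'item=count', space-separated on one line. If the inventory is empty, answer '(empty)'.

Answer: bottle=6 copper=1 plate=1 silver=3

Derivation:
After 1 (gather 5 silver): silver=5
After 2 (gather 5 silver): silver=10
After 3 (craft bottle): bottle=2 silver=6
After 4 (gather 1 copper): bottle=2 copper=1 silver=6
After 5 (consume 4 silver): bottle=2 copper=1 silver=2
After 6 (gather 5 copper): bottle=2 copper=6 silver=2
After 7 (craft plate): bottle=2 copper=3 plate=1 silver=2
After 8 (craft plate): bottle=2 plate=2 silver=2
After 9 (consume 1 silver): bottle=2 plate=2 silver=1
After 10 (gather 1 copper): bottle=2 copper=1 plate=2 silver=1
After 11 (consume 2 plate): bottle=2 copper=1 silver=1
After 12 (consume 1 silver): bottle=2 copper=1
After 13 (gather 4 silver): bottle=2 copper=1 silver=4
After 14 (craft bottle): bottle=4 copper=1
After 15 (gather 3 copper): bottle=4 copper=4
After 16 (craft plate): bottle=4 copper=1 plate=1
After 17 (gather 1 silver): bottle=4 copper=1 plate=1 silver=1
After 18 (gather 3 silver): bottle=4 copper=1 plate=1 silver=4
After 19 (gather 3 silver): bottle=4 copper=1 plate=1 silver=7
After 20 (craft bottle): bottle=6 copper=1 plate=1 silver=3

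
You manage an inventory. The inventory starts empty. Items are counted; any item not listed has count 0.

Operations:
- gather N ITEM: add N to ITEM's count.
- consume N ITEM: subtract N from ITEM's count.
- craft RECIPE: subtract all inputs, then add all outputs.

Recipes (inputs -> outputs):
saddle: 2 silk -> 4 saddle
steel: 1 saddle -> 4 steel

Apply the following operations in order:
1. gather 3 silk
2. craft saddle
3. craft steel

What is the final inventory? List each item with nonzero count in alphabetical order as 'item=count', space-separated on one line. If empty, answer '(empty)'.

After 1 (gather 3 silk): silk=3
After 2 (craft saddle): saddle=4 silk=1
After 3 (craft steel): saddle=3 silk=1 steel=4

Answer: saddle=3 silk=1 steel=4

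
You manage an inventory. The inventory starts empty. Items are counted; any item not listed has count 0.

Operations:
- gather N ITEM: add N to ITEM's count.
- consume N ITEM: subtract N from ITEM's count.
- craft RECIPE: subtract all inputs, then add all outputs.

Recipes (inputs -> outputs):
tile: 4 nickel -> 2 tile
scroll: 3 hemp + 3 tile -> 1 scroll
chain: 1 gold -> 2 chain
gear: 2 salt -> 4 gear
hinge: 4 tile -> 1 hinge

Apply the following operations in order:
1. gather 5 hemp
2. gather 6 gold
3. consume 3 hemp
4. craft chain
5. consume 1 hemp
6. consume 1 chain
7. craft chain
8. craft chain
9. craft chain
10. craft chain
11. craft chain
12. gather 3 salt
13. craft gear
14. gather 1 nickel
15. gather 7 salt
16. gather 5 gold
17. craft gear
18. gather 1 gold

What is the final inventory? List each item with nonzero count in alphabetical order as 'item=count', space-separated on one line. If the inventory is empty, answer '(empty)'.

Answer: chain=11 gear=8 gold=6 hemp=1 nickel=1 salt=6

Derivation:
After 1 (gather 5 hemp): hemp=5
After 2 (gather 6 gold): gold=6 hemp=5
After 3 (consume 3 hemp): gold=6 hemp=2
After 4 (craft chain): chain=2 gold=5 hemp=2
After 5 (consume 1 hemp): chain=2 gold=5 hemp=1
After 6 (consume 1 chain): chain=1 gold=5 hemp=1
After 7 (craft chain): chain=3 gold=4 hemp=1
After 8 (craft chain): chain=5 gold=3 hemp=1
After 9 (craft chain): chain=7 gold=2 hemp=1
After 10 (craft chain): chain=9 gold=1 hemp=1
After 11 (craft chain): chain=11 hemp=1
After 12 (gather 3 salt): chain=11 hemp=1 salt=3
After 13 (craft gear): chain=11 gear=4 hemp=1 salt=1
After 14 (gather 1 nickel): chain=11 gear=4 hemp=1 nickel=1 salt=1
After 15 (gather 7 salt): chain=11 gear=4 hemp=1 nickel=1 salt=8
After 16 (gather 5 gold): chain=11 gear=4 gold=5 hemp=1 nickel=1 salt=8
After 17 (craft gear): chain=11 gear=8 gold=5 hemp=1 nickel=1 salt=6
After 18 (gather 1 gold): chain=11 gear=8 gold=6 hemp=1 nickel=1 salt=6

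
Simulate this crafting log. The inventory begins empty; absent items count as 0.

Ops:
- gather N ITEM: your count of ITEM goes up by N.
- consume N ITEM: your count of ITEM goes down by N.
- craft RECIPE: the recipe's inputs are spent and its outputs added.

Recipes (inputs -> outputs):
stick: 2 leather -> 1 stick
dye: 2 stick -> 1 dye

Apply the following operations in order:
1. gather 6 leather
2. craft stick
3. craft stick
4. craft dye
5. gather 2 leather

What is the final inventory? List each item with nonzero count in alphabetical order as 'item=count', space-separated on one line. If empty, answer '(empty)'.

Answer: dye=1 leather=4

Derivation:
After 1 (gather 6 leather): leather=6
After 2 (craft stick): leather=4 stick=1
After 3 (craft stick): leather=2 stick=2
After 4 (craft dye): dye=1 leather=2
After 5 (gather 2 leather): dye=1 leather=4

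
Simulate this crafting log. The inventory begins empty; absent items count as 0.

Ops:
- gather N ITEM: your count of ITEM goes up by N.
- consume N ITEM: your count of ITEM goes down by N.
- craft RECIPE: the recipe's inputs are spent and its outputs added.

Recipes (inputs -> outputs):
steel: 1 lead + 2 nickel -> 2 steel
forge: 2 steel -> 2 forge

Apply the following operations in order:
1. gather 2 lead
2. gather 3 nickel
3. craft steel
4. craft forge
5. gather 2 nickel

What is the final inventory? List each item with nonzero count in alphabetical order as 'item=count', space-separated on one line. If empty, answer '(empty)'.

Answer: forge=2 lead=1 nickel=3

Derivation:
After 1 (gather 2 lead): lead=2
After 2 (gather 3 nickel): lead=2 nickel=3
After 3 (craft steel): lead=1 nickel=1 steel=2
After 4 (craft forge): forge=2 lead=1 nickel=1
After 5 (gather 2 nickel): forge=2 lead=1 nickel=3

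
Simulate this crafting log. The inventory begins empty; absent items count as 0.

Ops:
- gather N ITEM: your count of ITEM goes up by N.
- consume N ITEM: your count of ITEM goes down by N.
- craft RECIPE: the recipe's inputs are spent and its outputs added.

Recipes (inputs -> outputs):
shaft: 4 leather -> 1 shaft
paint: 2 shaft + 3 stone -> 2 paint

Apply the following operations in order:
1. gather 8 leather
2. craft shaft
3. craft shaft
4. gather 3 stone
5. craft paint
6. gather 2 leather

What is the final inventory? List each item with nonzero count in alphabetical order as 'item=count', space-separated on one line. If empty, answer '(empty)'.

Answer: leather=2 paint=2

Derivation:
After 1 (gather 8 leather): leather=8
After 2 (craft shaft): leather=4 shaft=1
After 3 (craft shaft): shaft=2
After 4 (gather 3 stone): shaft=2 stone=3
After 5 (craft paint): paint=2
After 6 (gather 2 leather): leather=2 paint=2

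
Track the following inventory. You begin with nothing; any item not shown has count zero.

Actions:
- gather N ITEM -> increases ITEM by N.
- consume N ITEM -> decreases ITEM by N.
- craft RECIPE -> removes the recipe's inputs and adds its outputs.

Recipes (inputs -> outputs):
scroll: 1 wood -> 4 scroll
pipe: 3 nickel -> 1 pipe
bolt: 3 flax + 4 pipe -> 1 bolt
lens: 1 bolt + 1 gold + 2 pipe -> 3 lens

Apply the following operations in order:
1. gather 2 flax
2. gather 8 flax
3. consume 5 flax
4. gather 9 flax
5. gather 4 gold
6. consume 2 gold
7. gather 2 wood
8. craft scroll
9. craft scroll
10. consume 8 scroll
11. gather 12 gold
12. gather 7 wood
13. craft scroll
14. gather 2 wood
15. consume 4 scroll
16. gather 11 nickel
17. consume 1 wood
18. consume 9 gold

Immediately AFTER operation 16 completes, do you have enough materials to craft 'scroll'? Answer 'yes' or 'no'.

After 1 (gather 2 flax): flax=2
After 2 (gather 8 flax): flax=10
After 3 (consume 5 flax): flax=5
After 4 (gather 9 flax): flax=14
After 5 (gather 4 gold): flax=14 gold=4
After 6 (consume 2 gold): flax=14 gold=2
After 7 (gather 2 wood): flax=14 gold=2 wood=2
After 8 (craft scroll): flax=14 gold=2 scroll=4 wood=1
After 9 (craft scroll): flax=14 gold=2 scroll=8
After 10 (consume 8 scroll): flax=14 gold=2
After 11 (gather 12 gold): flax=14 gold=14
After 12 (gather 7 wood): flax=14 gold=14 wood=7
After 13 (craft scroll): flax=14 gold=14 scroll=4 wood=6
After 14 (gather 2 wood): flax=14 gold=14 scroll=4 wood=8
After 15 (consume 4 scroll): flax=14 gold=14 wood=8
After 16 (gather 11 nickel): flax=14 gold=14 nickel=11 wood=8

Answer: yes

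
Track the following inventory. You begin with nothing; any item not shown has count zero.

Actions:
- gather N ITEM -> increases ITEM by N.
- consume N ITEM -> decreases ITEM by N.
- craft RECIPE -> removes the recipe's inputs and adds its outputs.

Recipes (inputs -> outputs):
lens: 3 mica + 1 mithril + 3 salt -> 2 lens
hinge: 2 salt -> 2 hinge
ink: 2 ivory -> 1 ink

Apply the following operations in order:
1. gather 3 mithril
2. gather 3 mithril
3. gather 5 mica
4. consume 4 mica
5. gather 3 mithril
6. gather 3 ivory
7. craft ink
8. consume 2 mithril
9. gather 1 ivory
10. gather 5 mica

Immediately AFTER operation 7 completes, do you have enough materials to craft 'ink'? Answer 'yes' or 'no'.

Answer: no

Derivation:
After 1 (gather 3 mithril): mithril=3
After 2 (gather 3 mithril): mithril=6
After 3 (gather 5 mica): mica=5 mithril=6
After 4 (consume 4 mica): mica=1 mithril=6
After 5 (gather 3 mithril): mica=1 mithril=9
After 6 (gather 3 ivory): ivory=3 mica=1 mithril=9
After 7 (craft ink): ink=1 ivory=1 mica=1 mithril=9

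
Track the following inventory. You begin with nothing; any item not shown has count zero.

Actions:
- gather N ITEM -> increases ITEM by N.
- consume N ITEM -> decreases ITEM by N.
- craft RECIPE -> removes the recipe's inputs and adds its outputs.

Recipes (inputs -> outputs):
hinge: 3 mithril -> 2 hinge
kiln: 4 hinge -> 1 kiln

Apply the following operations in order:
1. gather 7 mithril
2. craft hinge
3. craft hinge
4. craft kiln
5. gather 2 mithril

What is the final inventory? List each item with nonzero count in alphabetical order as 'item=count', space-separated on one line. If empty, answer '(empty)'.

Answer: kiln=1 mithril=3

Derivation:
After 1 (gather 7 mithril): mithril=7
After 2 (craft hinge): hinge=2 mithril=4
After 3 (craft hinge): hinge=4 mithril=1
After 4 (craft kiln): kiln=1 mithril=1
After 5 (gather 2 mithril): kiln=1 mithril=3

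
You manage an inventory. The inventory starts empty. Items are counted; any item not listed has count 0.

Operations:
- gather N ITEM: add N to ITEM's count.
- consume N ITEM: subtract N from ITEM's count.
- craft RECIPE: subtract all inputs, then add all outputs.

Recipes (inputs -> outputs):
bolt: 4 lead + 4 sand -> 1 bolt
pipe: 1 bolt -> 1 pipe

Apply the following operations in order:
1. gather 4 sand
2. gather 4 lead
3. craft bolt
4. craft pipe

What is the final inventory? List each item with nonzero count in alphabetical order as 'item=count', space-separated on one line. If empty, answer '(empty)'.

After 1 (gather 4 sand): sand=4
After 2 (gather 4 lead): lead=4 sand=4
After 3 (craft bolt): bolt=1
After 4 (craft pipe): pipe=1

Answer: pipe=1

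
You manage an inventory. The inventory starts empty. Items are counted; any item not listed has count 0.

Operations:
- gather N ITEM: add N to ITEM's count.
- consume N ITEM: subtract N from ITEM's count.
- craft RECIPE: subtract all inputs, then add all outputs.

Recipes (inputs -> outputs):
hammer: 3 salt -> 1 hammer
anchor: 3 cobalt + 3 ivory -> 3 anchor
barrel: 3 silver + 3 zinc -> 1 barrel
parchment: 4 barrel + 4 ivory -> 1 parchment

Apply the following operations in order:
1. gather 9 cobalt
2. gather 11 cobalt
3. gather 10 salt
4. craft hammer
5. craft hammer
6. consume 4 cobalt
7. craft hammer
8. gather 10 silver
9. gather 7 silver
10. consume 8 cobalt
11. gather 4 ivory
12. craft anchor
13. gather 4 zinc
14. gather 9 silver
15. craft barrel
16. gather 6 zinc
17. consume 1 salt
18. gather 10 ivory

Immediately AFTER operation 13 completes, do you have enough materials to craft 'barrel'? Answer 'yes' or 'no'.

After 1 (gather 9 cobalt): cobalt=9
After 2 (gather 11 cobalt): cobalt=20
After 3 (gather 10 salt): cobalt=20 salt=10
After 4 (craft hammer): cobalt=20 hammer=1 salt=7
After 5 (craft hammer): cobalt=20 hammer=2 salt=4
After 6 (consume 4 cobalt): cobalt=16 hammer=2 salt=4
After 7 (craft hammer): cobalt=16 hammer=3 salt=1
After 8 (gather 10 silver): cobalt=16 hammer=3 salt=1 silver=10
After 9 (gather 7 silver): cobalt=16 hammer=3 salt=1 silver=17
After 10 (consume 8 cobalt): cobalt=8 hammer=3 salt=1 silver=17
After 11 (gather 4 ivory): cobalt=8 hammer=3 ivory=4 salt=1 silver=17
After 12 (craft anchor): anchor=3 cobalt=5 hammer=3 ivory=1 salt=1 silver=17
After 13 (gather 4 zinc): anchor=3 cobalt=5 hammer=3 ivory=1 salt=1 silver=17 zinc=4

Answer: yes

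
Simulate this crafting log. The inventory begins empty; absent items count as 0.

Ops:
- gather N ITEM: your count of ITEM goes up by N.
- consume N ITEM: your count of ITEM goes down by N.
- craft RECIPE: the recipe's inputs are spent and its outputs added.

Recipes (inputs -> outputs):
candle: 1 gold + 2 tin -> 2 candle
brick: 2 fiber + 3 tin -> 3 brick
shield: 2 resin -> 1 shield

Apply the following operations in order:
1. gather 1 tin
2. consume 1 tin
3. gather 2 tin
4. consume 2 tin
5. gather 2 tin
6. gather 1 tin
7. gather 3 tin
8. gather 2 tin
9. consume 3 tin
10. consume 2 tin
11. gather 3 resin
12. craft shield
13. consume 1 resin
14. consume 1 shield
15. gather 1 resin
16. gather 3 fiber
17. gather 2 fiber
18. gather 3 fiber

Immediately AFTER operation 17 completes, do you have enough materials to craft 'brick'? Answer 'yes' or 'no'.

Answer: yes

Derivation:
After 1 (gather 1 tin): tin=1
After 2 (consume 1 tin): (empty)
After 3 (gather 2 tin): tin=2
After 4 (consume 2 tin): (empty)
After 5 (gather 2 tin): tin=2
After 6 (gather 1 tin): tin=3
After 7 (gather 3 tin): tin=6
After 8 (gather 2 tin): tin=8
After 9 (consume 3 tin): tin=5
After 10 (consume 2 tin): tin=3
After 11 (gather 3 resin): resin=3 tin=3
After 12 (craft shield): resin=1 shield=1 tin=3
After 13 (consume 1 resin): shield=1 tin=3
After 14 (consume 1 shield): tin=3
After 15 (gather 1 resin): resin=1 tin=3
After 16 (gather 3 fiber): fiber=3 resin=1 tin=3
After 17 (gather 2 fiber): fiber=5 resin=1 tin=3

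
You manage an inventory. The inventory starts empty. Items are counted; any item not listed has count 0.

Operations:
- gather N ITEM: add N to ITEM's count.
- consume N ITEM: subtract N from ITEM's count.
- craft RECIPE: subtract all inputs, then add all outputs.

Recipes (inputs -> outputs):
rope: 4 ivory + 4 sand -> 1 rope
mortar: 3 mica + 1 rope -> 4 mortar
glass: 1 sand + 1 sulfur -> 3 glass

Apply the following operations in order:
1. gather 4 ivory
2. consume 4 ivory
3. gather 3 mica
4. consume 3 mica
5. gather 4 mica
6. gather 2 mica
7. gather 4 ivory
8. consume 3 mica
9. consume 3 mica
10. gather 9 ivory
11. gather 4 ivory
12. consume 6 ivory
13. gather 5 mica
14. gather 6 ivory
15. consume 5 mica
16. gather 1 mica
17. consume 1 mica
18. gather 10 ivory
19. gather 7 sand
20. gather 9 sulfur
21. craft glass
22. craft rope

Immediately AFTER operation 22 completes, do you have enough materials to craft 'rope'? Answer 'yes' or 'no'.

Answer: no

Derivation:
After 1 (gather 4 ivory): ivory=4
After 2 (consume 4 ivory): (empty)
After 3 (gather 3 mica): mica=3
After 4 (consume 3 mica): (empty)
After 5 (gather 4 mica): mica=4
After 6 (gather 2 mica): mica=6
After 7 (gather 4 ivory): ivory=4 mica=6
After 8 (consume 3 mica): ivory=4 mica=3
After 9 (consume 3 mica): ivory=4
After 10 (gather 9 ivory): ivory=13
After 11 (gather 4 ivory): ivory=17
After 12 (consume 6 ivory): ivory=11
After 13 (gather 5 mica): ivory=11 mica=5
After 14 (gather 6 ivory): ivory=17 mica=5
After 15 (consume 5 mica): ivory=17
After 16 (gather 1 mica): ivory=17 mica=1
After 17 (consume 1 mica): ivory=17
After 18 (gather 10 ivory): ivory=27
After 19 (gather 7 sand): ivory=27 sand=7
After 20 (gather 9 sulfur): ivory=27 sand=7 sulfur=9
After 21 (craft glass): glass=3 ivory=27 sand=6 sulfur=8
After 22 (craft rope): glass=3 ivory=23 rope=1 sand=2 sulfur=8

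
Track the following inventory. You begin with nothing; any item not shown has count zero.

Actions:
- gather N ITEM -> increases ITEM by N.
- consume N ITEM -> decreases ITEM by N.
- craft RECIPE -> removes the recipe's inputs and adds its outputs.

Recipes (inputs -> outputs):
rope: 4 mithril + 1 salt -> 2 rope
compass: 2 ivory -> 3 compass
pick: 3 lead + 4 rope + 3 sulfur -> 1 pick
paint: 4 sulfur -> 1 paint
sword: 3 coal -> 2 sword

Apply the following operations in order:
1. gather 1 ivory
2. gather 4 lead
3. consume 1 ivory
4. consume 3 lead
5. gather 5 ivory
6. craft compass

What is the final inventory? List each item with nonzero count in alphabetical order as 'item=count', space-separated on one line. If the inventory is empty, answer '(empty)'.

After 1 (gather 1 ivory): ivory=1
After 2 (gather 4 lead): ivory=1 lead=4
After 3 (consume 1 ivory): lead=4
After 4 (consume 3 lead): lead=1
After 5 (gather 5 ivory): ivory=5 lead=1
After 6 (craft compass): compass=3 ivory=3 lead=1

Answer: compass=3 ivory=3 lead=1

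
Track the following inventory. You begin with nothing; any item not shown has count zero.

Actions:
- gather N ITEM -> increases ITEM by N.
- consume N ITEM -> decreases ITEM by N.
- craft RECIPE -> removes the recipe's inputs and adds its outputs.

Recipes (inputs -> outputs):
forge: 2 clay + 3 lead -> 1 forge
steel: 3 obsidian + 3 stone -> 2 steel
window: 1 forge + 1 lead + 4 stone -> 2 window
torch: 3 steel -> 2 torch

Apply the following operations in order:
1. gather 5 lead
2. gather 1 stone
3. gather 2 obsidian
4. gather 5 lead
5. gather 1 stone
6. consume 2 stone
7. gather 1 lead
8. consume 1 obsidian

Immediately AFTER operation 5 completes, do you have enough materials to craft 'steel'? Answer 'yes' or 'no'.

After 1 (gather 5 lead): lead=5
After 2 (gather 1 stone): lead=5 stone=1
After 3 (gather 2 obsidian): lead=5 obsidian=2 stone=1
After 4 (gather 5 lead): lead=10 obsidian=2 stone=1
After 5 (gather 1 stone): lead=10 obsidian=2 stone=2

Answer: no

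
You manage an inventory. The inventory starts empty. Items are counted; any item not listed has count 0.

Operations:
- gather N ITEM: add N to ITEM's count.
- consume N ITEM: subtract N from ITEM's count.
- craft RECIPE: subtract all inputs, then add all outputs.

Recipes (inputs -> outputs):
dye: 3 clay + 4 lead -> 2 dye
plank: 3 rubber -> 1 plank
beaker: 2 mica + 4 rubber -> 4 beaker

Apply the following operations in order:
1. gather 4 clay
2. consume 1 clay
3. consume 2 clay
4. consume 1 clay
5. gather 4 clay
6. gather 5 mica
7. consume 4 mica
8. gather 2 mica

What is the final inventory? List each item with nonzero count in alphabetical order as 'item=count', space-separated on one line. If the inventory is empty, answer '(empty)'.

Answer: clay=4 mica=3

Derivation:
After 1 (gather 4 clay): clay=4
After 2 (consume 1 clay): clay=3
After 3 (consume 2 clay): clay=1
After 4 (consume 1 clay): (empty)
After 5 (gather 4 clay): clay=4
After 6 (gather 5 mica): clay=4 mica=5
After 7 (consume 4 mica): clay=4 mica=1
After 8 (gather 2 mica): clay=4 mica=3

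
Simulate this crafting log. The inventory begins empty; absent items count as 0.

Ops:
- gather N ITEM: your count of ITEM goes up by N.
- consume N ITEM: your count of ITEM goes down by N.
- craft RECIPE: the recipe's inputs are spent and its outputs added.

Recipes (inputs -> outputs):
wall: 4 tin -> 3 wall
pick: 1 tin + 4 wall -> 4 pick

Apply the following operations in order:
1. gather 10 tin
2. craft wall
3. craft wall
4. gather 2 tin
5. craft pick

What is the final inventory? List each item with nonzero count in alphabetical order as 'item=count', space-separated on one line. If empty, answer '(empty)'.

Answer: pick=4 tin=3 wall=2

Derivation:
After 1 (gather 10 tin): tin=10
After 2 (craft wall): tin=6 wall=3
After 3 (craft wall): tin=2 wall=6
After 4 (gather 2 tin): tin=4 wall=6
After 5 (craft pick): pick=4 tin=3 wall=2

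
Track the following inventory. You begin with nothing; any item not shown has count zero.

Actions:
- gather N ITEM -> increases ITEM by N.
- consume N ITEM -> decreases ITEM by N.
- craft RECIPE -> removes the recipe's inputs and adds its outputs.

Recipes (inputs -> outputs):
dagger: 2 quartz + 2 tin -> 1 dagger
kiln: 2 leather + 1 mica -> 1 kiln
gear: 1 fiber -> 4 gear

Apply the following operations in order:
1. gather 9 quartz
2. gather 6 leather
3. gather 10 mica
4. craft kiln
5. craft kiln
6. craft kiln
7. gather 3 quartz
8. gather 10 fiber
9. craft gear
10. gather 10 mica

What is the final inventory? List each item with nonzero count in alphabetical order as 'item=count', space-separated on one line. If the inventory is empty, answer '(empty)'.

Answer: fiber=9 gear=4 kiln=3 mica=17 quartz=12

Derivation:
After 1 (gather 9 quartz): quartz=9
After 2 (gather 6 leather): leather=6 quartz=9
After 3 (gather 10 mica): leather=6 mica=10 quartz=9
After 4 (craft kiln): kiln=1 leather=4 mica=9 quartz=9
After 5 (craft kiln): kiln=2 leather=2 mica=8 quartz=9
After 6 (craft kiln): kiln=3 mica=7 quartz=9
After 7 (gather 3 quartz): kiln=3 mica=7 quartz=12
After 8 (gather 10 fiber): fiber=10 kiln=3 mica=7 quartz=12
After 9 (craft gear): fiber=9 gear=4 kiln=3 mica=7 quartz=12
After 10 (gather 10 mica): fiber=9 gear=4 kiln=3 mica=17 quartz=12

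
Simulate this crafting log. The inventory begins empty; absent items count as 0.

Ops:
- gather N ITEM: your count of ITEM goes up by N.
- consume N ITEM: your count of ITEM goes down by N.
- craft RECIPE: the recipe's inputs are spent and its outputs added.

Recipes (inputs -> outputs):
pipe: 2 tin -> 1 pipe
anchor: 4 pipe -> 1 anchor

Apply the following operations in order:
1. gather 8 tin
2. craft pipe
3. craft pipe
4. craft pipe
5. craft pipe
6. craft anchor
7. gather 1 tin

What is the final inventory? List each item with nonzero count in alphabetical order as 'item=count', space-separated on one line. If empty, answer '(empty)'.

Answer: anchor=1 tin=1

Derivation:
After 1 (gather 8 tin): tin=8
After 2 (craft pipe): pipe=1 tin=6
After 3 (craft pipe): pipe=2 tin=4
After 4 (craft pipe): pipe=3 tin=2
After 5 (craft pipe): pipe=4
After 6 (craft anchor): anchor=1
After 7 (gather 1 tin): anchor=1 tin=1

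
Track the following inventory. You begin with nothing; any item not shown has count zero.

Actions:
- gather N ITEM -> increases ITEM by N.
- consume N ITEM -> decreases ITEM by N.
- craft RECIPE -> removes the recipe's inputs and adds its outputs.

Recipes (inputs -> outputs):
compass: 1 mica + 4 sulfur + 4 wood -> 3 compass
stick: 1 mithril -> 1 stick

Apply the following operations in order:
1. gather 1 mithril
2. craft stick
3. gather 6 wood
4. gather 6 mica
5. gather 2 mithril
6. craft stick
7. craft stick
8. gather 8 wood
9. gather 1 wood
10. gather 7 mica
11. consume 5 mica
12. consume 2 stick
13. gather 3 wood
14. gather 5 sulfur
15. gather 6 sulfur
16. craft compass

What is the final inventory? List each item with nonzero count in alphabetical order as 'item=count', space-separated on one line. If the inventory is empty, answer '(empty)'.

After 1 (gather 1 mithril): mithril=1
After 2 (craft stick): stick=1
After 3 (gather 6 wood): stick=1 wood=6
After 4 (gather 6 mica): mica=6 stick=1 wood=6
After 5 (gather 2 mithril): mica=6 mithril=2 stick=1 wood=6
After 6 (craft stick): mica=6 mithril=1 stick=2 wood=6
After 7 (craft stick): mica=6 stick=3 wood=6
After 8 (gather 8 wood): mica=6 stick=3 wood=14
After 9 (gather 1 wood): mica=6 stick=3 wood=15
After 10 (gather 7 mica): mica=13 stick=3 wood=15
After 11 (consume 5 mica): mica=8 stick=3 wood=15
After 12 (consume 2 stick): mica=8 stick=1 wood=15
After 13 (gather 3 wood): mica=8 stick=1 wood=18
After 14 (gather 5 sulfur): mica=8 stick=1 sulfur=5 wood=18
After 15 (gather 6 sulfur): mica=8 stick=1 sulfur=11 wood=18
After 16 (craft compass): compass=3 mica=7 stick=1 sulfur=7 wood=14

Answer: compass=3 mica=7 stick=1 sulfur=7 wood=14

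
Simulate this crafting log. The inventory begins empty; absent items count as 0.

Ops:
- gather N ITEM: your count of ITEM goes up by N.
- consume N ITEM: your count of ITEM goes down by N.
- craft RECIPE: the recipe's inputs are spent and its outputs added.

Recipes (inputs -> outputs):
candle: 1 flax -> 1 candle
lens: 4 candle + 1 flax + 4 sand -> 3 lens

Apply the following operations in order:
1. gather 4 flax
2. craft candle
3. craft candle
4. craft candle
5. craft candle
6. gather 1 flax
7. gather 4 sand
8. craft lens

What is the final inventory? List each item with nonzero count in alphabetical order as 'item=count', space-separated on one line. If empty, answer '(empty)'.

After 1 (gather 4 flax): flax=4
After 2 (craft candle): candle=1 flax=3
After 3 (craft candle): candle=2 flax=2
After 4 (craft candle): candle=3 flax=1
After 5 (craft candle): candle=4
After 6 (gather 1 flax): candle=4 flax=1
After 7 (gather 4 sand): candle=4 flax=1 sand=4
After 8 (craft lens): lens=3

Answer: lens=3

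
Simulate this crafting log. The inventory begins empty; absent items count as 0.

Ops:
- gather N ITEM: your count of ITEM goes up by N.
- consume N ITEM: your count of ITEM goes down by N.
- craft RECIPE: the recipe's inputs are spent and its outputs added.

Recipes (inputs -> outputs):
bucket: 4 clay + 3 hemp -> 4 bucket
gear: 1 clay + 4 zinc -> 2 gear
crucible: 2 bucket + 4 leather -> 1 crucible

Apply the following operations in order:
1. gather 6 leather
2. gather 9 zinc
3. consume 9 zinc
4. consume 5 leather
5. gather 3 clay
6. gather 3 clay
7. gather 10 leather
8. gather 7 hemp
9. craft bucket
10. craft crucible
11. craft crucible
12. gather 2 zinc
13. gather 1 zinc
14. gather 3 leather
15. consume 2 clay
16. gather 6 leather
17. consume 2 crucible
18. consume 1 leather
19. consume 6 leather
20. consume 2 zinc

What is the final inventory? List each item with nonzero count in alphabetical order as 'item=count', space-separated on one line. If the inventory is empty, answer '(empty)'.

After 1 (gather 6 leather): leather=6
After 2 (gather 9 zinc): leather=6 zinc=9
After 3 (consume 9 zinc): leather=6
After 4 (consume 5 leather): leather=1
After 5 (gather 3 clay): clay=3 leather=1
After 6 (gather 3 clay): clay=6 leather=1
After 7 (gather 10 leather): clay=6 leather=11
After 8 (gather 7 hemp): clay=6 hemp=7 leather=11
After 9 (craft bucket): bucket=4 clay=2 hemp=4 leather=11
After 10 (craft crucible): bucket=2 clay=2 crucible=1 hemp=4 leather=7
After 11 (craft crucible): clay=2 crucible=2 hemp=4 leather=3
After 12 (gather 2 zinc): clay=2 crucible=2 hemp=4 leather=3 zinc=2
After 13 (gather 1 zinc): clay=2 crucible=2 hemp=4 leather=3 zinc=3
After 14 (gather 3 leather): clay=2 crucible=2 hemp=4 leather=6 zinc=3
After 15 (consume 2 clay): crucible=2 hemp=4 leather=6 zinc=3
After 16 (gather 6 leather): crucible=2 hemp=4 leather=12 zinc=3
After 17 (consume 2 crucible): hemp=4 leather=12 zinc=3
After 18 (consume 1 leather): hemp=4 leather=11 zinc=3
After 19 (consume 6 leather): hemp=4 leather=5 zinc=3
After 20 (consume 2 zinc): hemp=4 leather=5 zinc=1

Answer: hemp=4 leather=5 zinc=1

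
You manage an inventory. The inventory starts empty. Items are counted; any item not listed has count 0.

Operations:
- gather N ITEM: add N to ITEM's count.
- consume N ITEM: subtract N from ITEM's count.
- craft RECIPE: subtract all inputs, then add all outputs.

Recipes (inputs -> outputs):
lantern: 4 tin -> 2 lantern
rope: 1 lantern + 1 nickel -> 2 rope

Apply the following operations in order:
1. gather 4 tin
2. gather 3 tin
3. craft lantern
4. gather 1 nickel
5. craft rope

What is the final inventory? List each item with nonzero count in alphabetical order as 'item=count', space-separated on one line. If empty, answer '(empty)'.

After 1 (gather 4 tin): tin=4
After 2 (gather 3 tin): tin=7
After 3 (craft lantern): lantern=2 tin=3
After 4 (gather 1 nickel): lantern=2 nickel=1 tin=3
After 5 (craft rope): lantern=1 rope=2 tin=3

Answer: lantern=1 rope=2 tin=3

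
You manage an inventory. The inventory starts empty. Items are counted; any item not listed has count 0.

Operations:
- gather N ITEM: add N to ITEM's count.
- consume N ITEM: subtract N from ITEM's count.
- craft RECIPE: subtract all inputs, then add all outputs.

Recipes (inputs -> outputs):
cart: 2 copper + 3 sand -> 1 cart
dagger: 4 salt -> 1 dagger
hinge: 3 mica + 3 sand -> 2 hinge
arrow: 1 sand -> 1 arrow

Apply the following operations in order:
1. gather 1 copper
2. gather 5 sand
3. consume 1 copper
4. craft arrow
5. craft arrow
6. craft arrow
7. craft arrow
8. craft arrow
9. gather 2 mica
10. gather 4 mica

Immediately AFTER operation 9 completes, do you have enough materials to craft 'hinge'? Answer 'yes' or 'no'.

Answer: no

Derivation:
After 1 (gather 1 copper): copper=1
After 2 (gather 5 sand): copper=1 sand=5
After 3 (consume 1 copper): sand=5
After 4 (craft arrow): arrow=1 sand=4
After 5 (craft arrow): arrow=2 sand=3
After 6 (craft arrow): arrow=3 sand=2
After 7 (craft arrow): arrow=4 sand=1
After 8 (craft arrow): arrow=5
After 9 (gather 2 mica): arrow=5 mica=2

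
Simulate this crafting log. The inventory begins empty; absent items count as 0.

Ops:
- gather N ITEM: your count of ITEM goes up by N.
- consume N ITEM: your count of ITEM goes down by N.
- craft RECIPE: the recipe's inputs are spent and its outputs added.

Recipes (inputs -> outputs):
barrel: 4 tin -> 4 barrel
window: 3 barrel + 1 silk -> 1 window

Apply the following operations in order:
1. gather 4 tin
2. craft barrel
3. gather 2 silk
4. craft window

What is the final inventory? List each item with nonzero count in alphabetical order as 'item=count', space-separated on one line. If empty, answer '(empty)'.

Answer: barrel=1 silk=1 window=1

Derivation:
After 1 (gather 4 tin): tin=4
After 2 (craft barrel): barrel=4
After 3 (gather 2 silk): barrel=4 silk=2
After 4 (craft window): barrel=1 silk=1 window=1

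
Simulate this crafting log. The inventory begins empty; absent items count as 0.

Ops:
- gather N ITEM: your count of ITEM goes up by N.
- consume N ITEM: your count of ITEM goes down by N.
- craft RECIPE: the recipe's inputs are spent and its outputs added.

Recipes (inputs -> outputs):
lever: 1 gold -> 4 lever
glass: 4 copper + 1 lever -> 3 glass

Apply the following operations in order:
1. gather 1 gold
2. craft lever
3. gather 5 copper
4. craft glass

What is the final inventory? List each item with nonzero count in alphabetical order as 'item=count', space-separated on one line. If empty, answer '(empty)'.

After 1 (gather 1 gold): gold=1
After 2 (craft lever): lever=4
After 3 (gather 5 copper): copper=5 lever=4
After 4 (craft glass): copper=1 glass=3 lever=3

Answer: copper=1 glass=3 lever=3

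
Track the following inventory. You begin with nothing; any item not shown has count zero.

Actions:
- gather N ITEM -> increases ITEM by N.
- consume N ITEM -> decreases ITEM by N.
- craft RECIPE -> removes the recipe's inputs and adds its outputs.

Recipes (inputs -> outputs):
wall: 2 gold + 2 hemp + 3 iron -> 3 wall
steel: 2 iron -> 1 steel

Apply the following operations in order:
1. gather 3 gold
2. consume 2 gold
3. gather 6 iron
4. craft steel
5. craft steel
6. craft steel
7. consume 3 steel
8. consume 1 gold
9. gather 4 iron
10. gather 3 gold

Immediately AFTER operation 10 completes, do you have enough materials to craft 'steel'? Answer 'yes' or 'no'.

After 1 (gather 3 gold): gold=3
After 2 (consume 2 gold): gold=1
After 3 (gather 6 iron): gold=1 iron=6
After 4 (craft steel): gold=1 iron=4 steel=1
After 5 (craft steel): gold=1 iron=2 steel=2
After 6 (craft steel): gold=1 steel=3
After 7 (consume 3 steel): gold=1
After 8 (consume 1 gold): (empty)
After 9 (gather 4 iron): iron=4
After 10 (gather 3 gold): gold=3 iron=4

Answer: yes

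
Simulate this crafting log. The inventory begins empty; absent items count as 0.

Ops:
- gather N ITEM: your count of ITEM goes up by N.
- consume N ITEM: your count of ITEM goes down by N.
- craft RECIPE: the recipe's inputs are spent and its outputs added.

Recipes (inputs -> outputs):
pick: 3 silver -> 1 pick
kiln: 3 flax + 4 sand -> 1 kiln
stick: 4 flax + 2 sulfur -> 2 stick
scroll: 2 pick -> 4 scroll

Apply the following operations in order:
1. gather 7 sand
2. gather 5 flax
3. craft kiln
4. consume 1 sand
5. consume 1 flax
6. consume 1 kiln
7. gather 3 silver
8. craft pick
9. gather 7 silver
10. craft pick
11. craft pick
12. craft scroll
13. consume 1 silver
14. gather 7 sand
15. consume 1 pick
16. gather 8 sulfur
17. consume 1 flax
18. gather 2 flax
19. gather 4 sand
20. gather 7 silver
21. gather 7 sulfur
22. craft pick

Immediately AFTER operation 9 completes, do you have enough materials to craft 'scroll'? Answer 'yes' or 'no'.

After 1 (gather 7 sand): sand=7
After 2 (gather 5 flax): flax=5 sand=7
After 3 (craft kiln): flax=2 kiln=1 sand=3
After 4 (consume 1 sand): flax=2 kiln=1 sand=2
After 5 (consume 1 flax): flax=1 kiln=1 sand=2
After 6 (consume 1 kiln): flax=1 sand=2
After 7 (gather 3 silver): flax=1 sand=2 silver=3
After 8 (craft pick): flax=1 pick=1 sand=2
After 9 (gather 7 silver): flax=1 pick=1 sand=2 silver=7

Answer: no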